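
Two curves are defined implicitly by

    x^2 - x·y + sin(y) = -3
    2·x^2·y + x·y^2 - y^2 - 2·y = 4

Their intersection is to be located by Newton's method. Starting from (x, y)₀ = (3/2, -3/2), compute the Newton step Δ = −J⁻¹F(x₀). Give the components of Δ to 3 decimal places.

At (3/2, -3/2): F = (6.50251, -6.625).
Jacobian J = [[2·x - y, -x + cos(y)], [4·x·y + y^2, 2·x^2 + 2·x·y - 2·y - 2]].
At the point, J = [[4.500, -1.42926], [-6.750, 1.000]] (det J = -5.14752).
Solving J·Δ = −F gives Δ = (-0.576, 2.735).

(-0.576, 2.735)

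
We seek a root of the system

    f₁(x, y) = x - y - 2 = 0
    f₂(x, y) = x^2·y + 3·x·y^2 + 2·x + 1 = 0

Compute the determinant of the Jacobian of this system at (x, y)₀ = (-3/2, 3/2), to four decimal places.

-7.0000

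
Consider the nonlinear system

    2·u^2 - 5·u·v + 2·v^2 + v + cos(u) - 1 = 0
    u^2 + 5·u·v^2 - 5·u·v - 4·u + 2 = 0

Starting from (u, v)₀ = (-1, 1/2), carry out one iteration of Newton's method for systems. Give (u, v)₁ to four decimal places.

At (-1, 1/2): F = (5.040302, 8.2500).
Jacobian J = [[4·u - 5·v - sin(u), -5·u + 4·v + 1], [2·u + 5·v^2 - 5·v - 4, 10·u·v - 5·u]].
At the point, J = [[-5.658529, 8.0000], [-7.2500, 0.0000]] (det J = 58.0000).
Solving J·Δ = −F gives Δ = (1.1379, 0.1748).
Then the next iterate is (u, v)₁ = (0.1379, 0.6748).

(0.1379, 0.6748)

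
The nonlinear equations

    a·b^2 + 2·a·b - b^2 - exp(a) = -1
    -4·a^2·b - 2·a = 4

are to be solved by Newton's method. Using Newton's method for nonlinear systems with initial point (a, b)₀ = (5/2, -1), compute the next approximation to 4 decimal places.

(1.3586, -1.1818)

At (5/2, -1): F = (-14.682494, 16.0000).
Jacobian J = [[b^2 + 2·b - exp(a), 2·a·b + 2·a - 2·b], [-8·a·b - 2, -4·a^2]].
At the point, J = [[-13.182494, 2.0000], [18.0000, -25.0000]] (det J = 293.562349).
Solving J·Δ = −F gives Δ = (-1.1414, -0.1818).
Then the next iterate is (a, b)₁ = (1.3586, -1.1818).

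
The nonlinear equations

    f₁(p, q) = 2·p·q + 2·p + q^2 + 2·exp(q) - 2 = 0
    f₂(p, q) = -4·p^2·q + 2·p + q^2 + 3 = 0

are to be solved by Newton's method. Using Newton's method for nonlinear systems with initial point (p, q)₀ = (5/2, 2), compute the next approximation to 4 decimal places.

(2.1962, 0.7402)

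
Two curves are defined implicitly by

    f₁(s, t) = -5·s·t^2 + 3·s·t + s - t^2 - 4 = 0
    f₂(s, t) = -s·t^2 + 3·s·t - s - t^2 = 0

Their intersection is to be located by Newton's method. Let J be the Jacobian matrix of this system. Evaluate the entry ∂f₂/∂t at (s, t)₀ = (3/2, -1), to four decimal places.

9.5000

∂f₂/∂t = -2·s·t + 3·s - 2·t.
At (3/2, -1) this is 9.5000.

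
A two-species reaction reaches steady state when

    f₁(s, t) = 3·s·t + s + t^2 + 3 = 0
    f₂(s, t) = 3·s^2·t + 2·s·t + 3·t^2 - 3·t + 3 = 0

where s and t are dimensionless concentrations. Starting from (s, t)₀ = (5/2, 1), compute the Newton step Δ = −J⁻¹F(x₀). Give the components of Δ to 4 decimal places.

At (5/2, 1): F = (14.0000, 26.7500).
Jacobian J = [[3·t + 1, 3·s + 2·t], [6·s·t + 2·t, 3·s^2 + 2·s + 6·t - 3]].
At the point, J = [[4.0000, 9.5000], [17.0000, 26.7500]] (det J = -54.5000).
Solving J·Δ = −F gives Δ = (2.2087, -2.4037).

(2.2087, -2.4037)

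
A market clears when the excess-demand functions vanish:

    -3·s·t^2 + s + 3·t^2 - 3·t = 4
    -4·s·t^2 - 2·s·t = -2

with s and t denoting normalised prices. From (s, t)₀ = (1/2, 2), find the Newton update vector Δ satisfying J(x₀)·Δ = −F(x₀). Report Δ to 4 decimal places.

At (1/2, 2): F = (-3.5000, -8.0000).
Jacobian J = [[-3·t^2 + 1, -6·s·t + 6·t - 3], [-4·t^2 - 2·t, -8·s·t - 2·s]].
At the point, J = [[-11.0000, 3.0000], [-20.0000, -9.0000]] (det J = 159.0000).
Solving J·Δ = −F gives Δ = (-0.3491, -0.1132).

(-0.3491, -0.1132)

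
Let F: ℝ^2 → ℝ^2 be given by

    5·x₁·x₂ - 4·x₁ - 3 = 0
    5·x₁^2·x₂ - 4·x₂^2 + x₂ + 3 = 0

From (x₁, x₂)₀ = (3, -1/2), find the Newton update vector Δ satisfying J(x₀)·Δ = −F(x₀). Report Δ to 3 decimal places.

(-8.100, -2.010)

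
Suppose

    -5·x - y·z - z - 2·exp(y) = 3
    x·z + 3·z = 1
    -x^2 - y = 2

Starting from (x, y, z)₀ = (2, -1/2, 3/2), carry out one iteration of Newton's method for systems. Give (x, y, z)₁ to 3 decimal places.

(1.899, -5.594, 0.230)

At (2, -1/2, 3/2): F = (-14.96306, 6.500, -5.500).
Jacobian J = [[-5, -z - 2·exp(y), -y - 1], [z, 0, x + 3], [-2·x, -1, 0]].
At the point, J = [[-5.000, -2.71306, -0.500], [1.500, 0.000, 5.000], [-4.000, -1.000, 0.000]] (det J = 30.01123).
Solving J·Δ = −F gives Δ = (-0.101, -5.094, -1.270).
Then the next iterate is (x, y, z)₁ = (1.899, -5.594, 0.230).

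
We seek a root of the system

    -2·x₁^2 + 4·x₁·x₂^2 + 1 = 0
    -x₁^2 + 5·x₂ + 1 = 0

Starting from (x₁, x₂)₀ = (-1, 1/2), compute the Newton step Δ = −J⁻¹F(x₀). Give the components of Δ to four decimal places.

(0.0000, -0.5000)

At (-1, 1/2): F = (-2.0000, 2.5000).
Jacobian J = [[-4·x₁ + 4·x₂^2, 8·x₁·x₂], [-2·x₁, 5]].
At the point, J = [[5.0000, -4.0000], [2.0000, 5.0000]] (det J = 33.0000).
Solving J·Δ = −F gives Δ = (0.0000, -0.5000).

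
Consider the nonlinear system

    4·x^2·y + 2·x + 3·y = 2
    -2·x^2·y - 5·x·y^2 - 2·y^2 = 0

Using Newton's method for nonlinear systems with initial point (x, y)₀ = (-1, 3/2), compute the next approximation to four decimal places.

(-0.4211, 1.3985)

At (-1, 3/2): F = (6.5000, 3.7500).
Jacobian J = [[8·x·y + 2, 4·x^2 + 3], [-4·x·y - 5·y^2, -2·x^2 - 10·x·y - 4·y]].
At the point, J = [[-10.0000, 7.0000], [-5.2500, 7.0000]] (det J = -33.2500).
Solving J·Δ = −F gives Δ = (0.5789, -0.1015).
Then the next iterate is (x, y)₁ = (-0.4211, 1.3985).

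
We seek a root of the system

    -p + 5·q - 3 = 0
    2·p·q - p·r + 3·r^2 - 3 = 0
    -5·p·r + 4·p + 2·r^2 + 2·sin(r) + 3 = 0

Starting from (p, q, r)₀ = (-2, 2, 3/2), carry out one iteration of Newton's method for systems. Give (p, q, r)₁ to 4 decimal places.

(-0.7048, 0.4590, 0.7589)

At (-2, 2, 3/2): F = (9.0000, -1.2500, 16.494990).
Jacobian J = [[-1, 5, 0], [2·q - r, 2·p, -p + 6·r], [-5·r + 4, 0, -5·p + 4·r + 2·cos(r)]].
At the point, J = [[-1.0000, 5.0000, 0.0000], [2.5000, -4.0000, 11.0000], [-3.5000, 0.0000, 16.141474]] (det J = -329.702532).
Solving J·Δ = −F gives Δ = (1.2952, -1.5410, -0.7411).
Then the next iterate is (p, q, r)₁ = (-0.7048, 0.4590, 0.7589).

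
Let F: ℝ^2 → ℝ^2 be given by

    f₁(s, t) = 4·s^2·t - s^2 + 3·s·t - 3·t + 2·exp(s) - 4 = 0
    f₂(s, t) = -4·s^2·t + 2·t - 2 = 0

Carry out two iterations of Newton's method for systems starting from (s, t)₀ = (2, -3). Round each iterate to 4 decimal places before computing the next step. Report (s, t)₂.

At (2, -3): F = (-50.221888, 40.0000).
Jacobian J = [[8·s·t - 2·s + 3·t + 2·exp(s), 4·s^2 + 3·s - 3], [-8·s·t, -4·s^2 + 2]].
At the point, J = [[-46.221888, 19.0000], [48.0000, -14.0000]] (det J = -264.893571).
Solving J·Δ = −F gives Δ = (-0.2148, 2.1208).
Then the next iterate is (s, t)₁ = (1.7852, -0.8792).
Round to (1.7852, -0.8792) and repeat: F = (-8.544266, 7.449427), J = [[-6.842839, 15.103356], [12.556383, -10.747756]].
Δ = (-0.1781, 0.4850), so (s, t)₂ = (1.6071, -0.3942).

(1.6071, -0.3942)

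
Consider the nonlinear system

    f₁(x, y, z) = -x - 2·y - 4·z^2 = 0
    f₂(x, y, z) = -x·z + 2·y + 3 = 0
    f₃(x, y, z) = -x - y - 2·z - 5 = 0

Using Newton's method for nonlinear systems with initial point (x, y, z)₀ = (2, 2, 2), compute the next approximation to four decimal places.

(-3.5556, -5.1852, 1.8704)

At (2, 2, 2): F = (-22.0000, 3.0000, -13.0000).
Jacobian J = [[-1, -2, -8·z], [-z, 2, -x], [-1, -1, -2]].
At the point, J = [[-1.0000, -2.0000, -16.0000], [-2.0000, 2.0000, -2.0000], [-1.0000, -1.0000, -2.0000]] (det J = -54.0000).
Solving J·Δ = −F gives Δ = (-5.5556, -7.1852, -0.1296).
Then the next iterate is (x, y, z)₁ = (-3.5556, -5.1852, 1.8704).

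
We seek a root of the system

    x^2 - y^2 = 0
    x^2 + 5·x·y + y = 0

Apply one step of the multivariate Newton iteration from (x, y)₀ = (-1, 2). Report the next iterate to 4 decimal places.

(-0.6000, 1.0500)

At (-1, 2): F = (-3.0000, -7.0000).
Jacobian J = [[2·x, -2·y], [2·x + 5·y, 5·x + 1]].
At the point, J = [[-2.0000, -4.0000], [8.0000, -4.0000]] (det J = 40.0000).
Solving J·Δ = −F gives Δ = (0.4000, -0.9500).
Then the next iterate is (x, y)₁ = (-0.6000, 1.0500).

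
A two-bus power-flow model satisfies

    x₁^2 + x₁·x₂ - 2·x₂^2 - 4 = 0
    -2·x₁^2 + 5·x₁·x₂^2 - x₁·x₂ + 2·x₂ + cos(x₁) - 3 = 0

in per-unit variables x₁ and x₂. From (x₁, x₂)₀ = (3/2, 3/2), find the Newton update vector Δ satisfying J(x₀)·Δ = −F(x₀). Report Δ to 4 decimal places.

(0.3980, -0.4909)

At (3/2, 3/2): F = (-4.0000, 10.195737).
Jacobian J = [[2·x₁ + x₂, x₁ - 4·x₂], [-4·x₁ + 5·x₂^2 - x₂ - sin(x₁), 10·x₁·x₂ - x₁ + 2]].
At the point, J = [[4.5000, -4.5000], [2.752505, 23.0000]] (det J = 115.886273).
Solving J·Δ = −F gives Δ = (0.3980, -0.4909).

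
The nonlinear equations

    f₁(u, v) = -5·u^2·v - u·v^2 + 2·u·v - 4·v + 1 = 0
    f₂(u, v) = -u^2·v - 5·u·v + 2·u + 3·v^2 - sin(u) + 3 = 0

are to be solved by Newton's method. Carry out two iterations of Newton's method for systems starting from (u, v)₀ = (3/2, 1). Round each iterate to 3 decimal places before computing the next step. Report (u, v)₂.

At (3/2, 1): F = (-12.750, -1.74749).
Jacobian J = [[-10·u·v - v^2 + 2·v, -5·u^2 - 2·u·v + 2·u - 4], [-2·u·v - 5·v - cos(u) + 2, -u^2 - 5·u + 6·v]].
At the point, J = [[-14.000, -15.250], [-6.07074, -3.750]] (det J = -40.07874).
Solving J·Δ = −F gives Δ = (0.528, -1.321).
Then the next iterate is (u, v)₁ = (2.028, -0.321).
Round to (2.028, -0.321) and repeat: F = (7.37408, 11.04298), J = [[5.76484, -19.20594], [5.34842, -16.17878]].
Δ = (-9.815, -2.562), so (u, v)₂ = (-7.787, -2.883).

(-7.787, -2.883)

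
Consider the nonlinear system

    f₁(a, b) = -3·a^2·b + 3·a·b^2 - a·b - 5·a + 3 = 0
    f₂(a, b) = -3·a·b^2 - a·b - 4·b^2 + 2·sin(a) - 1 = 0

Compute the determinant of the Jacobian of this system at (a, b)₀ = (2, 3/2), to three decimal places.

J = [[-6·a·b + 3·b^2 - b - 5, -3·a^2 + 6·a·b - a], [-3·b^2 - b + 2·cos(a), -6·a·b - a - 8·b]].
At the point, J = [[-17.750, 4.000], [-9.08229, -32.000]].
det J = 604.329.

604.329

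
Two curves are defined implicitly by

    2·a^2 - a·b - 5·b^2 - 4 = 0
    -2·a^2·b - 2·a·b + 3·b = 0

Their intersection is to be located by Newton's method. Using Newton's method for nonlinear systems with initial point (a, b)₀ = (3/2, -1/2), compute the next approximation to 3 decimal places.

At (3/2, -1/2): F = (0.000, 2.250).
Jacobian J = [[4·a - b, -a - 10·b], [-4·a·b - 2·b, -2·a^2 - 2·a + 3]].
At the point, J = [[6.500, 3.500], [4.000, -4.500]] (det J = -43.250).
Solving J·Δ = −F gives Δ = (-0.182, 0.338).
Then the next iterate is (a, b)₁ = (1.318, -0.162).

(1.318, -0.162)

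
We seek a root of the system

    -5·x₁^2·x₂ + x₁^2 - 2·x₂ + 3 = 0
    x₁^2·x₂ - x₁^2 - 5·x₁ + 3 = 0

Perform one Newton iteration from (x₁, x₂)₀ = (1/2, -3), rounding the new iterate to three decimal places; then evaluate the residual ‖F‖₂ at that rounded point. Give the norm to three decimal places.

At (1/2, -3): F = (13.000, -0.500).
Jacobian J = [[-10·x₁·x₂ + 2·x₁, -5·x₁^2 - 2], [2·x₁·x₂ - 2·x₁ - 5, x₁^2]].
At the point, J = [[16.000, -3.250], [-9.000, 0.250]] (det J = -25.250).
Solving J·Δ = −F gives Δ = (0.064, 4.317).
Then the next iterate is (x₁, x₂)₁ = (0.564, 1.317).
Re-evaluating at (0.564, 1.317): F = (-1.41057, 0.28084), so ‖F‖₂ = 1.438.

1.438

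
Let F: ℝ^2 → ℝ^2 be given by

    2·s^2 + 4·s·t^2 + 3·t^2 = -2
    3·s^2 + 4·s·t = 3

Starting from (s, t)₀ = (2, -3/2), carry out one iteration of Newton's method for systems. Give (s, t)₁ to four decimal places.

At (2, -3/2): F = (34.7500, -3.0000).
Jacobian J = [[4·s + 4·t^2, 8·s·t + 6·t], [6·s + 4·t, 4·s]].
At the point, J = [[17.0000, -33.0000], [6.0000, 8.0000]] (det J = 334.0000).
Solving J·Δ = −F gives Δ = (-0.5359, 0.7769).
Then the next iterate is (s, t)₁ = (1.4641, -0.7231).

(1.4641, -0.7231)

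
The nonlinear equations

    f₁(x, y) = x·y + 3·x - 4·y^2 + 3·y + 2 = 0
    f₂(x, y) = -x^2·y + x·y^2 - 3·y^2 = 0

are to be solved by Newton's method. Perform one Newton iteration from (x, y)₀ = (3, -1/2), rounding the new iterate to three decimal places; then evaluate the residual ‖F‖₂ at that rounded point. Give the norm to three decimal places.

0.327

At (3, -1/2): F = (7.000, 4.500).
Jacobian J = [[y + 3, x - 8·y + 3], [-2·x·y + y^2, -x^2 + 2·x·y - 6·y]].
At the point, J = [[2.500, 10.000], [3.250, -9.000]] (det J = -55.000).
Solving J·Δ = −F gives Δ = (-1.964, -0.209).
Then the next iterate is (x, y)₁ = (1.036, -0.709).
Re-evaluating at (1.036, -0.709): F = (0.23575, -0.22630), so ‖F‖₂ = 0.327.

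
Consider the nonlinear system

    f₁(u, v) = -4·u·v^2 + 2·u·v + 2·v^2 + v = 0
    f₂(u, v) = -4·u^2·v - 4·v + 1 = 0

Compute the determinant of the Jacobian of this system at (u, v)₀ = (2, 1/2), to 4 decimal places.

J = [[-4·v^2 + 2·v, -8·u·v + 2·u + 4·v + 1], [-8·u·v, -4·u^2 - 4]].
At the point, J = [[0.0000, -1.0000], [-8.0000, -20.0000]].
det J = -8.0000.

-8.0000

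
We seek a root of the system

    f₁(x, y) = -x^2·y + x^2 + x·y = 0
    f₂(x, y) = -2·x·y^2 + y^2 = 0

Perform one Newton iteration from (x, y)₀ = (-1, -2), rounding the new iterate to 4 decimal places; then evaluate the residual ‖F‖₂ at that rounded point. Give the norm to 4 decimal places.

At (-1, -2): F = (5.0000, 12.0000).
Jacobian J = [[-2·x·y + 2·x + y, -x^2 + x], [-2·y^2, -4·x·y + 2·y]].
At the point, J = [[-8.0000, -2.0000], [-8.0000, -12.0000]] (det J = 80.0000).
Solving J·Δ = −F gives Δ = (0.4500, 0.7000).
Then the next iterate is (x, y)₁ = (-0.5500, -1.3000).
Re-evaluating at (-0.5500, -1.3000): F = (1.410750, 3.5490), so ‖F‖₂ = 3.8191.

3.8191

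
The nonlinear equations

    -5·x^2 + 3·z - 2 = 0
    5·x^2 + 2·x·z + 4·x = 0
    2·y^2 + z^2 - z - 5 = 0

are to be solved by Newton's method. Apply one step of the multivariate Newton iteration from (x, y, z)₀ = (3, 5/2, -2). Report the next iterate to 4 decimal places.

(1.3222, 1.5944, -1.1111)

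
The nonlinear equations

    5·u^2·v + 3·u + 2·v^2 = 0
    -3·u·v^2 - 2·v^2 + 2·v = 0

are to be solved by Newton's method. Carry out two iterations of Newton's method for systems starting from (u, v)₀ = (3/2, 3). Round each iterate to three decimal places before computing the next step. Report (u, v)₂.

At (3/2, 3): F = (56.250, -52.500).
Jacobian J = [[10·u·v + 3, 5·u^2 + 4·v], [-3·v^2, -6·u·v - 4·v + 2]].
At the point, J = [[48.000, 23.250], [-27.000, -37.000]] (det J = -1148.250).
Solving J·Δ = −F gives Δ = (-0.750, -0.872).
Then the next iterate is (u, v)₁ = (0.750, 2.128).
Round to (0.750, 2.128) and repeat: F = (17.29177, -14.98963), J = [[18.960, 11.32450], [-13.58515, -16.088]].
Δ = (-0.717, -0.326), so (u, v)₂ = (0.033, 1.802).

(0.033, 1.802)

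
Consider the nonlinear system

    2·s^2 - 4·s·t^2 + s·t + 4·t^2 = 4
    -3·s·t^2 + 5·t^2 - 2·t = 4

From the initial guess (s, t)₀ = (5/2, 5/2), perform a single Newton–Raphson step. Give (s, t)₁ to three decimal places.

At (5/2, 5/2): F = (-22.750, -24.625).
Jacobian J = [[4·s - 4·t^2 + t, -8·s·t + s + 8·t], [-3·t^2, -6·s·t + 10·t - 2]].
At the point, J = [[-12.500, -27.500], [-18.750, -14.500]] (det J = -334.375).
Solving J·Δ = −F gives Δ = (-1.039, -0.355).
Then the next iterate is (s, t)₁ = (1.461, 2.145).

(1.461, 2.145)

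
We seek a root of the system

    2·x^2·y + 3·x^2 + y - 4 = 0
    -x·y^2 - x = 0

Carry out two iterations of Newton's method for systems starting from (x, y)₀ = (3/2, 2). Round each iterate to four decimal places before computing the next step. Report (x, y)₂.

(1.1030, 0.0743)

At (3/2, 2): F = (13.7500, -7.5000).
Jacobian J = [[4·x·y + 6·x, 2·x^2 + 1], [-y^2 - 1, -2·x·y]].
At the point, J = [[21.0000, 5.5000], [-5.0000, -6.0000]] (det J = -98.5000).
Solving J·Δ = −F gives Δ = (-0.4188, -0.9010).
Then the next iterate is (x, y)₁ = (1.0812, 1.0990).
Round to (1.0812, 1.0990) and repeat: F = (3.175428, -2.387074), J = [[11.240155, 3.337987], [-2.207801, -2.376478]].
Δ = (0.0218, -1.0247), so (x, y)₂ = (1.1030, 0.0743).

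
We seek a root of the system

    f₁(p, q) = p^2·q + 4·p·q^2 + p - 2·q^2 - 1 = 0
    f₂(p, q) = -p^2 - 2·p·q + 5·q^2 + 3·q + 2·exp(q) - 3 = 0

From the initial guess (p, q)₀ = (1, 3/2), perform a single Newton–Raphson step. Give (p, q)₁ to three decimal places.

(0.928, 0.776)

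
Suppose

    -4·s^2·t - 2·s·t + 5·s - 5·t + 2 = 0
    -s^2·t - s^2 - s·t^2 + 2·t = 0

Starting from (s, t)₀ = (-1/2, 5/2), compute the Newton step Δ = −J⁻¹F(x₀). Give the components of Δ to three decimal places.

(0.661, -1.278)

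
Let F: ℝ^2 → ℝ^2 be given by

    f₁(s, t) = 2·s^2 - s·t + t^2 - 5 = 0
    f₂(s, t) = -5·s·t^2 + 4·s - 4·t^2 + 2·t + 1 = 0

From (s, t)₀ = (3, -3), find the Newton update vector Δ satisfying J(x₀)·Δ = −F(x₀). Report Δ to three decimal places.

(-1.546, 0.867)

At (3, -3): F = (31.000, -164.000).
Jacobian J = [[4·s - t, -s + 2·t], [-5·t^2 + 4, -10·s·t - 8·t + 2]].
At the point, J = [[15.000, -9.000], [-41.000, 116.000]] (det J = 1371.000).
Solving J·Δ = −F gives Δ = (-1.546, 0.867).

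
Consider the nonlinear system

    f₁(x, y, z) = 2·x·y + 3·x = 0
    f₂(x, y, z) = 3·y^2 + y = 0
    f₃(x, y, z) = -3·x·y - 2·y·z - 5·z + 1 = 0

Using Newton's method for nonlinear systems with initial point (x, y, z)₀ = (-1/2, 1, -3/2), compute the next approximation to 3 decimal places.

At (-1/2, 1, -3/2): F = (-2.500, 4.000, 13.000).
Jacobian J = [[2·y + 3, 2·x, 0], [0, 6·y + 1, 0], [-3·y, -3·x - 2·z, -2·y - 5]].
At the point, J = [[5.000, -1.000, 0.000], [0.000, 7.000, 0.000], [-3.000, 4.500, -7.000]] (det J = -245.000).
Solving J·Δ = −F gives Δ = (0.386, -0.571, 1.324).
Then the next iterate is (x, y, z)₁ = (-0.114, 0.429, -0.176).

(-0.114, 0.429, -0.176)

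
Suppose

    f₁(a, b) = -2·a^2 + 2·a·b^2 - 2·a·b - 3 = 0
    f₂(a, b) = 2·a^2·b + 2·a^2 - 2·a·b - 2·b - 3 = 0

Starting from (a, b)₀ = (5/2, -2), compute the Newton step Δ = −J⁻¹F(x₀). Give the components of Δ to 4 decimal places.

(0.3040, 0.6043)

At (5/2, -2): F = (14.5000, -1.5000).
Jacobian J = [[-4·a + 2·b^2 - 2·b, 4·a·b - 2·a], [4·a·b + 4·a - 2·b, 2·a^2 - 2·a - 2]].
At the point, J = [[2.0000, -25.0000], [-6.0000, 5.5000]] (det J = -139.0000).
Solving J·Δ = −F gives Δ = (0.3040, 0.6043).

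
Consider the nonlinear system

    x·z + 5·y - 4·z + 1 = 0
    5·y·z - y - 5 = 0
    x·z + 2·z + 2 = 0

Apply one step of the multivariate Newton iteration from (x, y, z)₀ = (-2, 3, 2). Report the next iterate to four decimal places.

(-3.0000, 1.7442, 1.2868)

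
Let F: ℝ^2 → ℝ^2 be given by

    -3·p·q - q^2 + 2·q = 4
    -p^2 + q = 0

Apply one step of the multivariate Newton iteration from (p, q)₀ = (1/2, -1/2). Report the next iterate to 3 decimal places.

At (1/2, -1/2): F = (-4.500, -0.750).
Jacobian J = [[-3·q, -3·p - 2·q + 2], [-2·p, 1]].
At the point, J = [[1.500, 1.500], [-1.000, 1.000]] (det J = 3.000).
Solving J·Δ = −F gives Δ = (1.125, 1.875).
Then the next iterate is (p, q)₁ = (1.625, 1.375).

(1.625, 1.375)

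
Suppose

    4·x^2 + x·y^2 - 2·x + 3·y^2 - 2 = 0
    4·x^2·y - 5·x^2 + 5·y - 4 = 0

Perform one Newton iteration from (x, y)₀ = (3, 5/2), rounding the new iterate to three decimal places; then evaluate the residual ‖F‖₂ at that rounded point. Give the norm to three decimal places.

At (3, 5/2): F = (65.500, 53.500).
Jacobian J = [[8·x + y^2 - 2, 2·x·y + 6·y], [8·x·y - 10·x, 4·x^2 + 5]].
At the point, J = [[28.250, 30.000], [30.000, 41.000]] (det J = 258.250).
Solving J·Δ = −F gives Δ = (-4.184, 1.757).
Then the next iterate is (x, y)₁ = (-1.184, 4.257).
Re-evaluating at (-1.184, 4.257): F = (38.88506, 34.14652), so ‖F‖₂ = 51.750.

51.750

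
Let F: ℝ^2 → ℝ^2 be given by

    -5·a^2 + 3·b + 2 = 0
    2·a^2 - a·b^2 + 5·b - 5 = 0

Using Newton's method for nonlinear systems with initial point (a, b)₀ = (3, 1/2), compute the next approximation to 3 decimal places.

At (3, 1/2): F = (-41.500, 14.750).
Jacobian J = [[-10·a, 3], [4·a - b^2, -2·a·b + 5]].
At the point, J = [[-30.000, 3.000], [11.750, 2.000]] (det J = -95.250).
Solving J·Δ = −F gives Δ = (-1.336, 0.474).
Then the next iterate is (a, b)₁ = (1.664, 0.974).

(1.664, 0.974)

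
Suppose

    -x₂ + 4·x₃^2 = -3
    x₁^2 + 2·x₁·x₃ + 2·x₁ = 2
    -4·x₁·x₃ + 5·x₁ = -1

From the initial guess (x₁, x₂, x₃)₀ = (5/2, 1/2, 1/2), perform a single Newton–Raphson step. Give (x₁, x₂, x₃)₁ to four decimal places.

(0.8158, 5.3789, 0.8447)

At (5/2, 1/2, 1/2): F = (3.5000, 11.7500, 8.5000).
Jacobian J = [[0, -1, 8·x₃], [2·x₁ + 2·x₃ + 2, 0, 2·x₁], [-4·x₃ + 5, 0, -4·x₁]].
At the point, J = [[0.0000, -1.0000, 4.0000], [8.0000, 0.0000, 5.0000], [3.0000, 0.0000, -10.0000]] (det J = -95.0000).
Solving J·Δ = −F gives Δ = (-1.6842, 4.8789, 0.3447).
Then the next iterate is (x₁, x₂, x₃)₁ = (0.8158, 5.3789, 0.8447).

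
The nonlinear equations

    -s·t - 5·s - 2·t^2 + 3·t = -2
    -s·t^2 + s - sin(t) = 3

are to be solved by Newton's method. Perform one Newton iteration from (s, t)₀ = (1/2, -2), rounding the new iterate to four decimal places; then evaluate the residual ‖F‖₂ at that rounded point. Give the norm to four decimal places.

At (1/2, -2): F = (-13.5000, -3.590703).
Jacobian J = [[-t - 5, -s - 4·t + 3], [-t^2 + 1, -2·s·t - cos(t)]].
At the point, J = [[-3.0000, 10.5000], [-3.0000, 2.416147]] (det J = 24.251559).
Solving J·Δ = −F gives Δ = (-0.2097, 1.2258).
Then the next iterate is (s, t)₁ = (0.2903, -0.7742).
Re-evaluating at (0.2903, -0.7742): F = (-2.748121, -2.184557), so ‖F‖₂ = 3.5106.

3.5106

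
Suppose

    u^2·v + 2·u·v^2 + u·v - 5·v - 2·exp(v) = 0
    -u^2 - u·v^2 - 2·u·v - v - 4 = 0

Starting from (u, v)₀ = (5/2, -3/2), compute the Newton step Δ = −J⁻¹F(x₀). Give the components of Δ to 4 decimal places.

(-1.2867, 0.9378)

At (5/2, -3/2): F = (5.178740, -6.8750).
Jacobian J = [[2·u·v + 2·v^2 + v, u^2 + 4·u·v + u - 2·exp(v) - 5], [-2·u - v^2 - 2·v, -2·u·v - 2·u - 1]].
At the point, J = [[-4.5000, -11.696260], [-4.2500, 1.5000]] (det J = -56.459106).
Solving J·Δ = −F gives Δ = (-1.2867, 0.9378).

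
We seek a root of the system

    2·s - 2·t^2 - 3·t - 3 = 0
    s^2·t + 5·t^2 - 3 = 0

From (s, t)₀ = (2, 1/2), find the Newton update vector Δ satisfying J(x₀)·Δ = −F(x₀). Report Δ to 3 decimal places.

(0.277, -0.089)

At (2, 1/2): F = (-1.000, 0.250).
Jacobian J = [[2, -4·t - 3], [2·s·t, s^2 + 10·t]].
At the point, J = [[2.000, -5.000], [2.000, 9.000]] (det J = 28.000).
Solving J·Δ = −F gives Δ = (0.277, -0.089).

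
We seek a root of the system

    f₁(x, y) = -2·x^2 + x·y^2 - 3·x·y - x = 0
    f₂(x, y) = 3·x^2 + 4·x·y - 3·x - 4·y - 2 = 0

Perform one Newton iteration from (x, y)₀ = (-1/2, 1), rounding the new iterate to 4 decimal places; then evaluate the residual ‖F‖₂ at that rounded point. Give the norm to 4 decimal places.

At (-1/2, 1): F = (1.0000, -5.7500).
Jacobian J = [[-4·x + y^2 - 3·y - 1, 2·x·y - 3·x], [6·x + 4·y - 3, 4·x - 4]].
At the point, J = [[-1.0000, 0.5000], [-2.0000, -6.0000]] (det J = 7.0000).
Solving J·Δ = −F gives Δ = (0.4464, -1.1071).
Then the next iterate is (x, y)₁ = (-0.0536, -0.1071).
Re-evaluating at (-0.0536, -0.1071): F = (0.030018, -1.379219), so ‖F‖₂ = 1.3795.

1.3795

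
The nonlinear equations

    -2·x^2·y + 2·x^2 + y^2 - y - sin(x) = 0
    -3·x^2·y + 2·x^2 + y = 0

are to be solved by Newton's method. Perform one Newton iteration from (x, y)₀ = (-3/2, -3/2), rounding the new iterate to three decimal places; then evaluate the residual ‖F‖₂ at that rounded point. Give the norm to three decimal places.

At (-3/2, -3/2): F = (15.99749, 13.125).
Jacobian J = [[-4·x·y + 4·x - cos(x), -2·x^2 + 2·y - 1], [-6·x·y + 4·x, -3·x^2 + 1]].
At the point, J = [[-15.07074, -8.500], [-19.500, -5.750]] (det J = -79.09326).
Solving J·Δ = −F gives Δ = (0.248, 1.443).
Then the next iterate is (x, y)₁ = (-1.252, -0.057).
Re-evaluating at (-1.252, -0.057): F = (4.32357, 3.34605), so ‖F‖₂ = 5.467.

5.467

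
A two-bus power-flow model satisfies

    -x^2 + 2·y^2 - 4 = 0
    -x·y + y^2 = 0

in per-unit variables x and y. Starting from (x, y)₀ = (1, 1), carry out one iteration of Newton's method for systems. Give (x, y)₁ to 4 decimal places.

(2.5000, 2.5000)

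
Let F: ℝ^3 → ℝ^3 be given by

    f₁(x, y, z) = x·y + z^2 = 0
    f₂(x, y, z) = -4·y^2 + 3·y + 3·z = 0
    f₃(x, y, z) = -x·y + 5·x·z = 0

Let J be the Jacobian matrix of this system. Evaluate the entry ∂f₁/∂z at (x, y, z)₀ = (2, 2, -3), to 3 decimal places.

-6.000

∂f₁/∂z = 2·z.
At (2, 2, -3) this is -6.000.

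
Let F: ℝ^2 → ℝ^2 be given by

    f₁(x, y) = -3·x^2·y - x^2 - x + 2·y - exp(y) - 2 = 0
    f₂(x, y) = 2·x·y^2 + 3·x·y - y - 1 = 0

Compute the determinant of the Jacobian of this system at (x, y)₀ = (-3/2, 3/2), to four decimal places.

J = [[-6·x·y - 2·x - 1, -3·x^2 - exp(y) + 2], [2·y^2 + 3·y, 4·x·y + 3·x - 1]].
At the point, J = [[15.5000, -9.231689], [9.0000, -14.5000]].
det J = -141.6648.

-141.6648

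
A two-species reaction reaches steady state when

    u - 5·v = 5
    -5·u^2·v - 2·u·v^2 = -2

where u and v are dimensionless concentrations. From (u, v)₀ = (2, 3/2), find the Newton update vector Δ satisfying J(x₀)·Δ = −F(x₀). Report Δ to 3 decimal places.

(0.738, -1.952)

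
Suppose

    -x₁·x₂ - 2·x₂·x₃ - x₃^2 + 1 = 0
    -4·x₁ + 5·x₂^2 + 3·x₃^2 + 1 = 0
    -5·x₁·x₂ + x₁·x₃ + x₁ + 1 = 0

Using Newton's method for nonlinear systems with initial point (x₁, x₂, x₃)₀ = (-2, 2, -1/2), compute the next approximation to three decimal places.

At (-2, 2, -1/2): F = (6.750, 29.750, 20.000).
Jacobian J = [[-x₂, -x₁ - 2·x₃, -2·x₂ - 2·x₃], [-4, 10·x₂, 6·x₃], [-5·x₂ + x₃ + 1, -5·x₁, x₁]].
At the point, J = [[-2.000, 3.000, -3.000], [-4.000, 20.000, -3.000], [-9.500, 10.000, -2.000]] (det J = -368.500).
Solving J·Δ = −F gives Δ = (0.647, -1.277, 0.542).
Then the next iterate is (x₁, x₂, x₃)₁ = (-1.353, 0.723, 0.042).

(-1.353, 0.723, 0.042)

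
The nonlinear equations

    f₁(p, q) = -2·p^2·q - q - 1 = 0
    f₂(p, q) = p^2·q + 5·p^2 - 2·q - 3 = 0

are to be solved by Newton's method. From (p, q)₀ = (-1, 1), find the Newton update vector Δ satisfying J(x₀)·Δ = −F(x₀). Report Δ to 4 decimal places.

At (-1, 1): F = (-4.0000, 1.0000).
Jacobian J = [[-4·p·q, -2·p^2 - 1], [2·p·q + 10·p, p^2 - 2]].
At the point, J = [[4.0000, -3.0000], [-12.0000, -1.0000]] (det J = -40.0000).
Solving J·Δ = −F gives Δ = (0.1750, -1.1000).

(0.1750, -1.1000)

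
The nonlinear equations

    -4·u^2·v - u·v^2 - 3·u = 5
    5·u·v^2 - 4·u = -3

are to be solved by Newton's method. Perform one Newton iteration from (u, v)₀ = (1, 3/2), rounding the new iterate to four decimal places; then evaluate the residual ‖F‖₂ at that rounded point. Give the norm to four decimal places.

At (1, 3/2): F = (-16.2500, 10.2500).
Jacobian J = [[-8·u·v - v^2 - 3, -4·u^2 - 2·u·v], [5·v^2 - 4, 10·u·v]].
At the point, J = [[-17.2500, -7.0000], [7.2500, 15.0000]] (det J = -208.0000).
Solving J·Δ = −F gives Δ = (-0.8269, -0.2837).
Then the next iterate is (u, v)₁ = (0.1731, 1.2163).
Re-evaluating at (0.1731, 1.2163): F = (-5.921161, 3.588008), so ‖F‖₂ = 6.9234.

6.9234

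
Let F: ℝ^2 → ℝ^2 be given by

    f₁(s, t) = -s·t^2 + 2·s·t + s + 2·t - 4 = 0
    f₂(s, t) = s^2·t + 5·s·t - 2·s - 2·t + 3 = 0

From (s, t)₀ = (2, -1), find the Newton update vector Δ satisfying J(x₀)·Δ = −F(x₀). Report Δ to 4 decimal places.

(-0.1163, 0.9767)

At (2, -1): F = (-10.0000, -13.0000).
Jacobian J = [[-t^2 + 2·t + 1, -2·s·t + 2·s + 2], [2·s·t + 5·t - 2, s^2 + 5·s - 2]].
At the point, J = [[-2.0000, 10.0000], [-11.0000, 12.0000]] (det J = 86.0000).
Solving J·Δ = −F gives Δ = (-0.1163, 0.9767).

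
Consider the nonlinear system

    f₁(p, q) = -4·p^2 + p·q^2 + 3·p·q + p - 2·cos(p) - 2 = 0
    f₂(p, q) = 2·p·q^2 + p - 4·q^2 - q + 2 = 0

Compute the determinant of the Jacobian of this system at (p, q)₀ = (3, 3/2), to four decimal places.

J = [[-8·p + q^2 + 3·q + 2·sin(p) + 1, 2·p·q + 3·p], [2·q^2 + 1, 4·p·q - 8·q - 1]].
At the point, J = [[-15.967760, 18.0000], [5.5000, 5.0000]].
det J = -178.8388.

-178.8388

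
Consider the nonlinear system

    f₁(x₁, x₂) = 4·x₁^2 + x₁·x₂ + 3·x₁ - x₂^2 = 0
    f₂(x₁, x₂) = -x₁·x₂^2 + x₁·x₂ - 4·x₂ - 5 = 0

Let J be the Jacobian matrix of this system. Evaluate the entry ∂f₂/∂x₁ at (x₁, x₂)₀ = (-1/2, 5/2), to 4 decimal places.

∂f₂/∂x₁ = -x₂^2 + x₂.
At (-1/2, 5/2) this is -3.7500.

-3.7500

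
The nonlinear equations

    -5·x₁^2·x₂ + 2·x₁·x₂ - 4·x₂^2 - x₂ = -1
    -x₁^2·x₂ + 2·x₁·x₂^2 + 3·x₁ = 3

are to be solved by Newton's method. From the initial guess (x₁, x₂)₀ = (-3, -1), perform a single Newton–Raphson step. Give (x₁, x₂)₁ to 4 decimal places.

At (-3, -1): F = (49.0000, -9.0000).
Jacobian J = [[-10·x₁·x₂ + 2·x₂, -5·x₁^2 + 2·x₁ - 8·x₂ - 1], [-2·x₁·x₂ + 2·x₂^2 + 3, -x₁^2 + 4·x₁·x₂]].
At the point, J = [[-32.0000, -44.0000], [-1.0000, 3.0000]] (det J = -140.0000).
Solving J·Δ = −F gives Δ = (-1.7786, 2.4071).
Then the next iterate is (x₁, x₂)₁ = (-4.7786, 1.4071).

(-4.7786, 1.4071)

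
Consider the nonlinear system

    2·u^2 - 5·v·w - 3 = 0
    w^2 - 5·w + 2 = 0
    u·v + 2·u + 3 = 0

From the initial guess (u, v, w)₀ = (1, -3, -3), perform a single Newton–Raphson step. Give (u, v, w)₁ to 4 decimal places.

At (1, -3, -3): F = (-46.0000, 26.0000, 2.0000).
Jacobian J = [[4·u, -5·w, -5·v], [0, 0, 2·w - 5], [v + 2, u, 0]].
At the point, J = [[4.0000, 15.0000, 15.0000], [0.0000, 0.0000, -11.0000], [-1.0000, 1.0000, 0.0000]] (det J = 209.0000).
Solving J·Δ = −F gives Δ = (2.1340, 0.1340, 2.3636).
Then the next iterate is (u, v, w)₁ = (3.1340, -2.8660, -0.6364).

(3.1340, -2.8660, -0.6364)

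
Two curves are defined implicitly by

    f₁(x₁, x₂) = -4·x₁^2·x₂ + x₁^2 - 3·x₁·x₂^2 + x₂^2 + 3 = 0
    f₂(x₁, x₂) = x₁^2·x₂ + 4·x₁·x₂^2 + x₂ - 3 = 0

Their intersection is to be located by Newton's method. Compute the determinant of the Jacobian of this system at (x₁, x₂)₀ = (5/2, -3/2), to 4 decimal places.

-634.4375

J = [[-8·x₁·x₂ + 2·x₁ - 3·x₂^2, -4·x₁^2 - 6·x₁·x₂ + 2·x₂], [2·x₁·x₂ + 4·x₂^2, x₁^2 + 8·x₁·x₂ + 1]].
At the point, J = [[28.2500, -5.5000], [1.5000, -22.7500]].
det J = -634.4375.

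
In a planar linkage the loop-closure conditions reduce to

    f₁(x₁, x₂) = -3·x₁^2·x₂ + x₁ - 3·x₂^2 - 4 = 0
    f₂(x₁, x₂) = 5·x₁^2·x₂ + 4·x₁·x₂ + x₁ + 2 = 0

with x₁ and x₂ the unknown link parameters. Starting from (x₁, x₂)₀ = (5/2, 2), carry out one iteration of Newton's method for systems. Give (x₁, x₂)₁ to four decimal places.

At (5/2, 2): F = (-51.0000, 87.0000).
Jacobian J = [[-6·x₁·x₂ + 1, -3·x₁^2 - 6·x₂], [10·x₁·x₂ + 4·x₂ + 1, 5·x₁^2 + 4·x₁]].
At the point, J = [[-29.0000, -30.7500], [59.0000, 41.2500]] (det J = 618.0000).
Solving J·Δ = −F gives Δ = (-0.9248, -0.7864).
Then the next iterate is (x₁, x₂)₁ = (1.5752, 1.2136).

(1.5752, 1.2136)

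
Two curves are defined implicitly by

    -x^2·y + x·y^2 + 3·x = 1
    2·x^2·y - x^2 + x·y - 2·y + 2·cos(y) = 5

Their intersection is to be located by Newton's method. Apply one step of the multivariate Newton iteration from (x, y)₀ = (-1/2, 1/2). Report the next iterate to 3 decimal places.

At (-1/2, 1/2): F = (-2.750, -4.49483).
Jacobian J = [[-2·x·y + y^2 + 3, -x^2 + 2·x·y], [4·x·y - 2·x + y, 2·x^2 + x - 2·sin(y) - 2]].
At the point, J = [[3.750, -0.750], [0.500, -2.95885]] (det J = -10.72069).
Solving J·Δ = −F gives Δ = (0.445, -1.444).
Then the next iterate is (x, y)₁ = (-0.055, -0.944).

(-0.055, -0.944)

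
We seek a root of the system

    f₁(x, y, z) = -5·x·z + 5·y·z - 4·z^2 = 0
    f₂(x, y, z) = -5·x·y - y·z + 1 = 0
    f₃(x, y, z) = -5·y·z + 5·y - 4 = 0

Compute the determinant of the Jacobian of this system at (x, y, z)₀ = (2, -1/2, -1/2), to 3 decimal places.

J = [[-5·z, 5·z, -5·x + 5·y - 8·z], [-5·y, -5·x - z, -y], [0, -5·z + 5, -5·y]].
At the point, J = [[2.500, -2.500, -8.500], [2.500, -9.500, 0.500], [0.000, 7.500, 2.500]].
det J = -212.500.

-212.500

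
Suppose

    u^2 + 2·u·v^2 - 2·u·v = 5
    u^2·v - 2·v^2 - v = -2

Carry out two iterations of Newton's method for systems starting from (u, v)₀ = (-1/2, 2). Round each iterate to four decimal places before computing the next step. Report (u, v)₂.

(4.2175, 1.8329)

At (-1/2, 2): F = (-6.7500, -7.5000).
Jacobian J = [[2·u + 2·v^2 - 2·v, 4·u·v - 2·u], [2·u·v, u^2 - 4·v - 1]].
At the point, J = [[3.0000, -3.0000], [-2.0000, -8.7500]] (det J = -32.2500).
Solving J·Δ = −F gives Δ = (1.1337, -1.1163).
Then the next iterate is (u, v)₁ = (0.6337, 0.8837).
Round to (0.6337, 0.8837) and repeat: F = (-4.728680, -0.090679), J = [[1.061851, 0.972603], [1.120001, -4.133224]].
Δ = (3.5838, 0.9492), so (u, v)₂ = (4.2175, 1.8329).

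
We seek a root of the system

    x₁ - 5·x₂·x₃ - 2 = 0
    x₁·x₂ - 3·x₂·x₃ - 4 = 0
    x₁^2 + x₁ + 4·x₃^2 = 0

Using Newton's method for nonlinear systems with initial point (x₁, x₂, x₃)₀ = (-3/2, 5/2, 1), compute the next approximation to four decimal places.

(-0.2876, 0.2691, 0.7094)

At (-3/2, 5/2, 1): F = (-16.0000, -15.2500, 4.7500).
Jacobian J = [[1, -5·x₃, -5·x₂], [x₂, x₁ - 3·x₃, -3·x₂], [2·x₁ + 1, 0, 8·x₃]].
At the point, J = [[1.0000, -5.0000, -12.5000], [2.5000, -4.5000, -7.5000], [-2.0000, 0.0000, 8.0000]] (det J = 101.5000).
Solving J·Δ = −F gives Δ = (1.2124, -2.2309, -0.2906).
Then the next iterate is (x₁, x₂, x₃)₁ = (-0.2876, 0.2691, 0.7094).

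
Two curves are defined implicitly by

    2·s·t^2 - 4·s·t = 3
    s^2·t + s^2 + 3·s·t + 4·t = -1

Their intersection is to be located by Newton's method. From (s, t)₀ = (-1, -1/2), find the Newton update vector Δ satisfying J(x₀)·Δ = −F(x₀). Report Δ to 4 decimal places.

(0.8500, 0.5625)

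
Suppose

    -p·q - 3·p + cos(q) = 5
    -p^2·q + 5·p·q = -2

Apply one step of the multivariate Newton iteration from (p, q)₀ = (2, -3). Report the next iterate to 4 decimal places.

(-9.7781, -6.2224)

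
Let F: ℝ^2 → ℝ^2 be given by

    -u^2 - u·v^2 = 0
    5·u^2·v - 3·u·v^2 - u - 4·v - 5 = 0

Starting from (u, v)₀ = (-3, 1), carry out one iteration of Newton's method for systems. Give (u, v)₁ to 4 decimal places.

At (-3, 1): F = (-6.0000, 48.0000).
Jacobian J = [[-2·u - v^2, -2·u·v], [10·u·v - 3·v^2 - 1, 5·u^2 - 6·u·v - 4]].
At the point, J = [[5.0000, 6.0000], [-34.0000, 59.0000]] (det J = 499.0000).
Solving J·Δ = −F gives Δ = (1.2866, -0.0721).
Then the next iterate is (u, v)₁ = (-1.7134, 0.9279).

(-1.7134, 0.9279)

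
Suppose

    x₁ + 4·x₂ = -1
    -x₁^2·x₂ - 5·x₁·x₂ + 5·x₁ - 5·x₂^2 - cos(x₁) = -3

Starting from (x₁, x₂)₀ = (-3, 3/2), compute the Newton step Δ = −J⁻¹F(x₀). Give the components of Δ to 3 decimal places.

At (-3, 3/2): F = (4.000, -13.26001).
Jacobian J = [[1, 4], [-2·x₁·x₂ - 5·x₂ + sin(x₁) + 5, -x₁^2 - 5·x₁ - 10·x₂]].
At the point, J = [[1.000, 4.000], [6.35888, -9.000]] (det J = -34.43552).
Solving J·Δ = −F gives Δ = (0.495, -1.124).

(0.495, -1.124)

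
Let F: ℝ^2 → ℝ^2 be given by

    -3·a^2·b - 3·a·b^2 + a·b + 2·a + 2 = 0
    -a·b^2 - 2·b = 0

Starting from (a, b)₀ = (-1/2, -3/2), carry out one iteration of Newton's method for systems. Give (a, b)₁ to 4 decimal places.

(-0.5747, -0.2734)

At (-1/2, -3/2): F = (6.2500, 4.1250).
Jacobian J = [[-6·a·b - 3·b^2 + b + 2, -3·a^2 - 6·a·b + a], [-b^2, -2·a·b - 2]].
At the point, J = [[-10.7500, -5.7500], [-2.2500, -3.5000]] (det J = 24.6875).
Solving J·Δ = −F gives Δ = (-0.0747, 1.2266).
Then the next iterate is (a, b)₁ = (-0.5747, -0.2734).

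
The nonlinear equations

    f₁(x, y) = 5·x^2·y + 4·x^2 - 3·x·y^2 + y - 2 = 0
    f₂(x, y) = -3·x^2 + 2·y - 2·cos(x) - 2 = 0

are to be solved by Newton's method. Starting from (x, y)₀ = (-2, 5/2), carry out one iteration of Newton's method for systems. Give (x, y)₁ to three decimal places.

(-1.093, 1.968)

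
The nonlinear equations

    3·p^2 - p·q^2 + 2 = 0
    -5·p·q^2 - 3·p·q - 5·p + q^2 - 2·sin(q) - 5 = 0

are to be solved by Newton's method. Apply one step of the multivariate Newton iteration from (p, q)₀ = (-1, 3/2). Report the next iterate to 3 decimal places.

At (-1, 3/2): F = (7.250, 16.00501).
Jacobian J = [[6·p - q^2, -2·p·q], [-5·q^2 - 3·q - 5, -10·p·q - 3·p + 2·q - 2·cos(q)]].
At the point, J = [[-8.250, 3.000], [-20.750, 20.85853]] (det J = -109.83284).
Solving J·Δ = −F gives Δ = (0.940, 0.167).
Then the next iterate is (p, q)₁ = (-0.060, 1.667).

(-0.060, 1.667)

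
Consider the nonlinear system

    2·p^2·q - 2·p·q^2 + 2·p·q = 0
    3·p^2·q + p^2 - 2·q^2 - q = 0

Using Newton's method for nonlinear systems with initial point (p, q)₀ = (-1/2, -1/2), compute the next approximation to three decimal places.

(5.000, -2.000)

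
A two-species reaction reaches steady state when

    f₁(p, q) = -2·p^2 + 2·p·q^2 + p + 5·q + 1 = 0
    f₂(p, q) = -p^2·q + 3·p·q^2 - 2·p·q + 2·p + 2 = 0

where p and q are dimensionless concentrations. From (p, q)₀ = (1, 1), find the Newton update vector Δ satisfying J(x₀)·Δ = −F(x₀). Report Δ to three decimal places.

(-1.250, -0.917)

At (1, 1): F = (7.000, 4.000).
Jacobian J = [[-4·p + 2·q^2 + 1, 4·p·q + 5], [-2·p·q + 3·q^2 - 2·q + 2, -p^2 + 6·p·q - 2·p]].
At the point, J = [[-1.000, 9.000], [1.000, 3.000]] (det J = -12.000).
Solving J·Δ = −F gives Δ = (-1.250, -0.917).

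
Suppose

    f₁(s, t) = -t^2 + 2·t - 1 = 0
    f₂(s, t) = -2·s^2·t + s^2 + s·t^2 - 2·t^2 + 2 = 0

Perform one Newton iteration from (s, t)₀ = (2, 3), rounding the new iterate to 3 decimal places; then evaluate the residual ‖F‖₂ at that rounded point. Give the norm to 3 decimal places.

5.302

At (2, 3): F = (-4.000, -18.000).
Jacobian J = [[0, -2·t + 2], [-4·s·t + 2·s + t^2, -2·s^2 + 2·s·t - 4·t]].
At the point, J = [[0.000, -4.000], [-11.000, -8.000]] (det J = -44.000).
Solving J·Δ = −F gives Δ = (-0.909, -1.000).
Then the next iterate is (s, t)₁ = (1.091, 2.000).
Re-evaluating at (1.091, 2.000): F = (-1.000, -5.20684), so ‖F‖₂ = 5.302.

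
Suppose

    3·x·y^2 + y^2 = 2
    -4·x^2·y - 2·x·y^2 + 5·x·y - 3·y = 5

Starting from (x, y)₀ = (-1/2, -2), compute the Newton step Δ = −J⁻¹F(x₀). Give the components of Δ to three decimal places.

(0.243, 0.541)

At (-1/2, -2): F = (-4.000, 12.000).
Jacobian J = [[3·y^2, 6·x·y + 2·y], [-8·x·y - 2·y^2 + 5·y, -4·x^2 - 4·x·y + 5·x - 3]].
At the point, J = [[12.000, 2.000], [-26.000, -10.500]] (det J = -74.000).
Solving J·Δ = −F gives Δ = (0.243, 0.541).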